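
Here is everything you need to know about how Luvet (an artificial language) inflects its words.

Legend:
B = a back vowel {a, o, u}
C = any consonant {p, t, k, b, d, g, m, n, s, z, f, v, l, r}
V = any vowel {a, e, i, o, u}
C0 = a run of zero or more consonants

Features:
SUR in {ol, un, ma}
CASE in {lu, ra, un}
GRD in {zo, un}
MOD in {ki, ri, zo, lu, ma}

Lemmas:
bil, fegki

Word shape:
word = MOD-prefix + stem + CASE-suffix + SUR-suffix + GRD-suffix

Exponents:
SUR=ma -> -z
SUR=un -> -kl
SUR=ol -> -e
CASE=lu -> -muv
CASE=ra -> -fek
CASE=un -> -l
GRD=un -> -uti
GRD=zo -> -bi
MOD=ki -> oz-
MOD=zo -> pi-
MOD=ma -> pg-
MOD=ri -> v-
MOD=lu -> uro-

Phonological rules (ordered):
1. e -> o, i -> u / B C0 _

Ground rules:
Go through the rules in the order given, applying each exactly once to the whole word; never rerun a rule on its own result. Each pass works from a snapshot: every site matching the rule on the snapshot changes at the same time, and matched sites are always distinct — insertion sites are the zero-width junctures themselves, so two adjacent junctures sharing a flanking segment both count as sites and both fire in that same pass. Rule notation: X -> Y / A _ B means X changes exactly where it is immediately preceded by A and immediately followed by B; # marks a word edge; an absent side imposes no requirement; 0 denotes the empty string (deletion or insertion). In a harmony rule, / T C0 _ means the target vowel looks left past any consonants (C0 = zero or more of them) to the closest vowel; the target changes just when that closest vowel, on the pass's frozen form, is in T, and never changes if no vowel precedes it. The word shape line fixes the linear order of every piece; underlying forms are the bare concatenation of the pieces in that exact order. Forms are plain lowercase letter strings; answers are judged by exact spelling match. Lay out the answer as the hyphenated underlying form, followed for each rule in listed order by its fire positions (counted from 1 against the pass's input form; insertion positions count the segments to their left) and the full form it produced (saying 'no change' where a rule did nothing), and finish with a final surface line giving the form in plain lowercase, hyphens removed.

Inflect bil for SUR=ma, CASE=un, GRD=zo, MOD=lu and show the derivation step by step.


underlying: uro-bil-l-z-bi
1. e -> o, i -> u / B C0 _: fires at position(s) 5: urobullzbi
surface: urobullzbi


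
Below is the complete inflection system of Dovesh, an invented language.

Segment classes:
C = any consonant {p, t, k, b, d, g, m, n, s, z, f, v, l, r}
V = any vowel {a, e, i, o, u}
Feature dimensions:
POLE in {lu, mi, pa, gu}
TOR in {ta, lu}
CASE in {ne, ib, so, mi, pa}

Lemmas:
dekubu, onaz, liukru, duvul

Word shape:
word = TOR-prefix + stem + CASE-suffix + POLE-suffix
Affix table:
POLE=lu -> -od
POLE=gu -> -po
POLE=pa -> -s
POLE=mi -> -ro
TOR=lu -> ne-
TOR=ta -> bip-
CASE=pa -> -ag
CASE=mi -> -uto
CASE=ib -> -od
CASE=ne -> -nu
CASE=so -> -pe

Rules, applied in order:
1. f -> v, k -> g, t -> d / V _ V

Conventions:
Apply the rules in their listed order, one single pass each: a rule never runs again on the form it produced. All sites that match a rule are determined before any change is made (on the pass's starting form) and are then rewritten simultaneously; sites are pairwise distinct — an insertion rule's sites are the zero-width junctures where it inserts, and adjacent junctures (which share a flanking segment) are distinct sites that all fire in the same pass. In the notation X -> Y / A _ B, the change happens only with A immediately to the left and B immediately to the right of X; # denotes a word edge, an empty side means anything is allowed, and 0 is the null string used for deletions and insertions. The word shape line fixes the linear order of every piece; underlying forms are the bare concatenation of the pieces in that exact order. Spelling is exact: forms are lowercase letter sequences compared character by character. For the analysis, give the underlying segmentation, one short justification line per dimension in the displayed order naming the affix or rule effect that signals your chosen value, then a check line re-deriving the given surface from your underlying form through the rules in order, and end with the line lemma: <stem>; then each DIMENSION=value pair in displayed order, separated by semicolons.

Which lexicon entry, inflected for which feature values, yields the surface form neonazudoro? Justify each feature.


underlying: ne-onaz-uto-ro
POLE=mi - signalled by the affix -ro
TOR=lu - signalled by the affix ne-
CASE=mi - signalled by the affix -uto
check: neonazutoro -> neonazudoro
lemma: onaz; POLE=mi; TOR=lu; CASE=mi


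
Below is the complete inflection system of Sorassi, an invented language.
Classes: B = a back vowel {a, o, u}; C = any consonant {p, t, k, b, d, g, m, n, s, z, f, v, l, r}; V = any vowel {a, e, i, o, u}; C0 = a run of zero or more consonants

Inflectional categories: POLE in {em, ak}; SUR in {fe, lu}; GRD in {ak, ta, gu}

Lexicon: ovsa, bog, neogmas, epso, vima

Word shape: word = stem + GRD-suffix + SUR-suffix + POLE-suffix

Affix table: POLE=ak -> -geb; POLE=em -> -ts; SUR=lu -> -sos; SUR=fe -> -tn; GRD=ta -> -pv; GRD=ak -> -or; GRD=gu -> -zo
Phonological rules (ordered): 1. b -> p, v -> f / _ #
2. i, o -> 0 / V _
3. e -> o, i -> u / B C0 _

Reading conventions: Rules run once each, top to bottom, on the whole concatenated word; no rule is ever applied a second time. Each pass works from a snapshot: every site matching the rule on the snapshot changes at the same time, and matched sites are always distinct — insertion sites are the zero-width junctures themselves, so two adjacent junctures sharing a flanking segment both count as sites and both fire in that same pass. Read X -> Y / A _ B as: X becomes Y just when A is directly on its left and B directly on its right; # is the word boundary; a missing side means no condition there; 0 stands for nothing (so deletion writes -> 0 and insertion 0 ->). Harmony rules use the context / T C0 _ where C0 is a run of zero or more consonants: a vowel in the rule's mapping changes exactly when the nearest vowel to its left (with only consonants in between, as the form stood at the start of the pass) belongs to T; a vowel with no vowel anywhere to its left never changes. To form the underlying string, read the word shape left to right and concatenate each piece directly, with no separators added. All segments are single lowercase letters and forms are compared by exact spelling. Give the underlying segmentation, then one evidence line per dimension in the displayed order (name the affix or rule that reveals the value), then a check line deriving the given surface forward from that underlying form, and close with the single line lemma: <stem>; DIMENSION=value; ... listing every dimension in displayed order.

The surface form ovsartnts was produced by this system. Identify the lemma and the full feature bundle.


underlying: ovsa-or-tn-ts
POLE=em - signalled by the affix -ts
SUR=fe - signalled by the affix -tn
GRD=ak - signalled by the affix -or
check: ovsaortnts -> ovsaortnts -> ovsartnts -> ovsartnts
lemma: ovsa; POLE=em; SUR=fe; GRD=ak


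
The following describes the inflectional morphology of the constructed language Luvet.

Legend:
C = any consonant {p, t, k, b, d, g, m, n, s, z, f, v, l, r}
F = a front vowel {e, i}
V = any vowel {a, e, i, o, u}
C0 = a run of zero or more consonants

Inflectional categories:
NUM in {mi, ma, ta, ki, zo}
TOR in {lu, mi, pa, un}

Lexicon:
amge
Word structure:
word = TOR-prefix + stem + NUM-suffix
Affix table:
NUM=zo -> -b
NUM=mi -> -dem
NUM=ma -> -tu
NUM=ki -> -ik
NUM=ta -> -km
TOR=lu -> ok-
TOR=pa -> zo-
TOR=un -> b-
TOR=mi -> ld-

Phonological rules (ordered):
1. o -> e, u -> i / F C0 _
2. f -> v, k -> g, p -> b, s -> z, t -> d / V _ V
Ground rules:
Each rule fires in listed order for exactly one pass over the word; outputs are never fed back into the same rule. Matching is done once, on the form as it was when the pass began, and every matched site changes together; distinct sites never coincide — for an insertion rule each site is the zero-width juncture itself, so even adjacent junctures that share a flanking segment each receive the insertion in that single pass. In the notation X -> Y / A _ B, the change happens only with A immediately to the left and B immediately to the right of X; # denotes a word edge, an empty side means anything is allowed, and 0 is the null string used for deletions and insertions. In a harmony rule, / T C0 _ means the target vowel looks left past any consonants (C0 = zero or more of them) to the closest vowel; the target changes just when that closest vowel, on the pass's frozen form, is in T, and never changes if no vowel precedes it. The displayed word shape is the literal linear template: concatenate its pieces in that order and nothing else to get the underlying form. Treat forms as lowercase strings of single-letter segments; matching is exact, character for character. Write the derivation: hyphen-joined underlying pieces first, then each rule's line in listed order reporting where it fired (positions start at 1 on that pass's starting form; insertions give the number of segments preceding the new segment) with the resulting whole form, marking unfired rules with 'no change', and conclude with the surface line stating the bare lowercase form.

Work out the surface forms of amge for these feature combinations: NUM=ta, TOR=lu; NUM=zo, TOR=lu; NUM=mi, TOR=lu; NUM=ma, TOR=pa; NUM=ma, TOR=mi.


cell NUM=ta, TOR=lu:
underlying: ok-amge-km
1. o -> e, u -> i / F C0 _: no change
2. f -> v, k -> g, p -> b, s -> z, t -> d / V _ V: fires at position(s) 2: ogamgekm
surface: ogamgekm

cell NUM=zo, TOR=lu:
underlying: ok-amge-b
1. o -> e, u -> i / F C0 _: no change
2. f -> v, k -> g, p -> b, s -> z, t -> d / V _ V: fires at position(s) 2: ogamgeb
surface: ogamgeb

cell NUM=mi, TOR=lu:
underlying: ok-amge-dem
1. o -> e, u -> i / F C0 _: no change
2. f -> v, k -> g, p -> b, s -> z, t -> d / V _ V: fires at position(s) 2: ogamgedem
surface: ogamgedem

cell NUM=ma, TOR=pa:
underlying: zo-amge-tu
1. o -> e, u -> i / F C0 _: fires at position(s) 8: zoamgeti
2. f -> v, k -> g, p -> b, s -> z, t -> d / V _ V: fires at position(s) 7: zoamgedi
surface: zoamgedi

cell NUM=ma, TOR=mi:
underlying: ld-amge-tu
1. o -> e, u -> i / F C0 _: fires at position(s) 8: ldamgeti
2. f -> v, k -> g, p -> b, s -> z, t -> d / V _ V: fires at position(s) 7: ldamgedi
surface: ldamgedi


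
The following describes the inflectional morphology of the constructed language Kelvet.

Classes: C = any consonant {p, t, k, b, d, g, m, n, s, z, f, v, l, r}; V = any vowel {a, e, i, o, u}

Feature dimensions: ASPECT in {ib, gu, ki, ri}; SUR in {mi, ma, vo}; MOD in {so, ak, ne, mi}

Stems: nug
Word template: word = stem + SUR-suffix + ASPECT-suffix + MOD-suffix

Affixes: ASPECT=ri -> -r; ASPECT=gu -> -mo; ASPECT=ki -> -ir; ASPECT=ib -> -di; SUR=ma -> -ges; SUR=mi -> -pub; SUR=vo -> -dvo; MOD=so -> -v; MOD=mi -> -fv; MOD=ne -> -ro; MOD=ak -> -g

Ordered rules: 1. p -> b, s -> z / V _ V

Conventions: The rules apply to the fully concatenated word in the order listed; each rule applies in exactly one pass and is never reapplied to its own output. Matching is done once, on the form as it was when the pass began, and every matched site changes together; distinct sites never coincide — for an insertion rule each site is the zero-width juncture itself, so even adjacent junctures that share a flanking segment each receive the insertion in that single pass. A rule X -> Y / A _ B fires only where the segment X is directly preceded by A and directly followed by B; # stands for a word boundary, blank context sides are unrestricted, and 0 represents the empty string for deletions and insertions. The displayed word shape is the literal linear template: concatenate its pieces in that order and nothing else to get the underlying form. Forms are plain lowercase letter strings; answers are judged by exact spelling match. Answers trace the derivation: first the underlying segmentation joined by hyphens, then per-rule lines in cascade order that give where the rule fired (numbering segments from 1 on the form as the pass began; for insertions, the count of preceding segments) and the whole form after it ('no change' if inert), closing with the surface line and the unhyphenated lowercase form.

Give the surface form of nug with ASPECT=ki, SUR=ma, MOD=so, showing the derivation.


underlying: nug-ges-ir-v
1. p -> b, s -> z / V _ V: fires at position(s) 6: nuggezirv
surface: nuggezirv


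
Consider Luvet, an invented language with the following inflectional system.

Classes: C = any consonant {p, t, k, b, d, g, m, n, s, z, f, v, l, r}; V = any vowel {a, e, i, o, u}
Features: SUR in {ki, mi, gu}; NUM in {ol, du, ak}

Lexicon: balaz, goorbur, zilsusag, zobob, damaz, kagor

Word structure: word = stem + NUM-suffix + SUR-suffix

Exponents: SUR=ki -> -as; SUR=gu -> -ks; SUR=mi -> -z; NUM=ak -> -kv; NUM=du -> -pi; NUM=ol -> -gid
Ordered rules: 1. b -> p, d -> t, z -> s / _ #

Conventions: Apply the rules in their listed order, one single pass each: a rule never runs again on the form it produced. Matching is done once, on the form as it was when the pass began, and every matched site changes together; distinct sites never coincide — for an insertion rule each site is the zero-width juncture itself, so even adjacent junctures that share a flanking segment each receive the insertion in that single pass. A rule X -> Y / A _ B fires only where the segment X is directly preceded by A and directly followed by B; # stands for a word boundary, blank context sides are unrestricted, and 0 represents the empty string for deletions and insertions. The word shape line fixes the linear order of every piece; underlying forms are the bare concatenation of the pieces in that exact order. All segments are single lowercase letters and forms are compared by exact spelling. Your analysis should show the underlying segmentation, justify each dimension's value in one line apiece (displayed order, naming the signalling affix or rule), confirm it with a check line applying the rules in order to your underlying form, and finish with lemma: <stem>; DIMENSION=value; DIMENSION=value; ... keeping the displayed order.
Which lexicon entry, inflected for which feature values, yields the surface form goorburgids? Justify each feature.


underlying: goorbur-gid-z
SUR=mi - signalled by the affix -z
NUM=ol - signalled by the affix -gid
check: goorburgidz -> goorburgids
lemma: goorbur; SUR=mi; NUM=ol


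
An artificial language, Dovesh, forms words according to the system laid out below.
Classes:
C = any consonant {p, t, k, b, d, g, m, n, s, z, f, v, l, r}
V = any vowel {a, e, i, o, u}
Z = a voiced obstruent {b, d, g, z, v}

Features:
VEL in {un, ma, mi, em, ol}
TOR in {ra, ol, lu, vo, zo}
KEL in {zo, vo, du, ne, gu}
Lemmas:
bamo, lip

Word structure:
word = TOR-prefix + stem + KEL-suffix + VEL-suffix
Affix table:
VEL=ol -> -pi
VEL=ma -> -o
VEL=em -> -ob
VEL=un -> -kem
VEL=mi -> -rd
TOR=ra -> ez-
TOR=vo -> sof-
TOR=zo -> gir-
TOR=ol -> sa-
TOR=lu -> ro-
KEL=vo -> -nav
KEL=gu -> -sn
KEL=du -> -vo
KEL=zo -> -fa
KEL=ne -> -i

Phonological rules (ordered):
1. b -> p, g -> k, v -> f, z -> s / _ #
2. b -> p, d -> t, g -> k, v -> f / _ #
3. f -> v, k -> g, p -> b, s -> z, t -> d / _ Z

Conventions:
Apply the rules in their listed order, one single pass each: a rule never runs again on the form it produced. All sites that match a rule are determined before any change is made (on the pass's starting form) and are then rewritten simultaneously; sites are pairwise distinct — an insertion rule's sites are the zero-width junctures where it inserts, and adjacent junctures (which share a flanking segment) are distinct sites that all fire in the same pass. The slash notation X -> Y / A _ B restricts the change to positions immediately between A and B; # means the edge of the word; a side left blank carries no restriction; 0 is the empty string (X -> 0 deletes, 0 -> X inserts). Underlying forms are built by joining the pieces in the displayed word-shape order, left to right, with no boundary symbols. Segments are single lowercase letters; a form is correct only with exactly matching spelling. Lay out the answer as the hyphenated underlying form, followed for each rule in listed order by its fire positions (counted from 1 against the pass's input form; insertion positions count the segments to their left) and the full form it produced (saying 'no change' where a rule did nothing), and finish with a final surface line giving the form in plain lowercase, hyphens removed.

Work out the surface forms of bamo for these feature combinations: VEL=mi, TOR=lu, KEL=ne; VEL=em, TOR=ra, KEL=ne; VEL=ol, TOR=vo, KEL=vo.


cell VEL=mi, TOR=lu, KEL=ne:
underlying: ro-bamo-i-rd
1. b -> p, g -> k, v -> f, z -> s / _ #: no change
2. b -> p, d -> t, g -> k, v -> f / _ #: fires at position(s) 9: robamoirt
3. f -> v, k -> g, p -> b, s -> z, t -> d / _ Z: no change
surface: robamoirt

cell VEL=em, TOR=ra, KEL=ne:
underlying: ez-bamo-i-ob
1. b -> p, g -> k, v -> f, z -> s / _ #: fires at position(s) 9: ezbamoiop
2. b -> p, d -> t, g -> k, v -> f / _ #: no change
3. f -> v, k -> g, p -> b, s -> z, t -> d / _ Z: no change
surface: ezbamoiop

cell VEL=ol, TOR=vo, KEL=vo:
underlying: sof-bamo-nav-pi
1. b -> p, g -> k, v -> f, z -> s / _ #: no change
2. b -> p, d -> t, g -> k, v -> f / _ #: no change
3. f -> v, k -> g, p -> b, s -> z, t -> d / _ Z: fires at position(s) 3: sovbamonavpi
surface: sovbamonavpi


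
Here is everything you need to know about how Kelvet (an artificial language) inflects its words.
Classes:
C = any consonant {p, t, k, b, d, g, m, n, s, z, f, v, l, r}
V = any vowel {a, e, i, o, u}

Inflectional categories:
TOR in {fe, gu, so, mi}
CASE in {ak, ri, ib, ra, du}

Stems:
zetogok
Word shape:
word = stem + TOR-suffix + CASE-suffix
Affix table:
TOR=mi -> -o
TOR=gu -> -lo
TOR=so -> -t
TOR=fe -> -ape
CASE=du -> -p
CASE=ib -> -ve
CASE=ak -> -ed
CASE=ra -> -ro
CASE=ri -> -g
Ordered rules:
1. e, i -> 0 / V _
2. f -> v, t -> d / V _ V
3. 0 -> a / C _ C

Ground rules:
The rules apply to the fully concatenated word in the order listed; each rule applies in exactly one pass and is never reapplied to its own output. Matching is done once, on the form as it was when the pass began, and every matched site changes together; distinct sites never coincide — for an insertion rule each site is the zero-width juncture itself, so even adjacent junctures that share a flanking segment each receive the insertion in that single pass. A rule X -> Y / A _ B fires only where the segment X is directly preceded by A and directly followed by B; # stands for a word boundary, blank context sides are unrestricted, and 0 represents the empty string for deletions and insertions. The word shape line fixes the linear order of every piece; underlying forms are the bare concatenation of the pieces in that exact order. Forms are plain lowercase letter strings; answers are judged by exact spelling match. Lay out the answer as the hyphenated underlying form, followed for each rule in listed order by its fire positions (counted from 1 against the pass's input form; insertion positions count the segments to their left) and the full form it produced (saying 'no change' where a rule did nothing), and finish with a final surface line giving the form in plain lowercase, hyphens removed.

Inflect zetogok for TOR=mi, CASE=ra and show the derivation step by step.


underlying: zetogok-o-ro
1. e, i -> 0 / V _: no change
2. f -> v, t -> d / V _ V: fires at position(s) 3: zedogokoro
3. 0 -> a / C _ C: no change
surface: zedogokoro


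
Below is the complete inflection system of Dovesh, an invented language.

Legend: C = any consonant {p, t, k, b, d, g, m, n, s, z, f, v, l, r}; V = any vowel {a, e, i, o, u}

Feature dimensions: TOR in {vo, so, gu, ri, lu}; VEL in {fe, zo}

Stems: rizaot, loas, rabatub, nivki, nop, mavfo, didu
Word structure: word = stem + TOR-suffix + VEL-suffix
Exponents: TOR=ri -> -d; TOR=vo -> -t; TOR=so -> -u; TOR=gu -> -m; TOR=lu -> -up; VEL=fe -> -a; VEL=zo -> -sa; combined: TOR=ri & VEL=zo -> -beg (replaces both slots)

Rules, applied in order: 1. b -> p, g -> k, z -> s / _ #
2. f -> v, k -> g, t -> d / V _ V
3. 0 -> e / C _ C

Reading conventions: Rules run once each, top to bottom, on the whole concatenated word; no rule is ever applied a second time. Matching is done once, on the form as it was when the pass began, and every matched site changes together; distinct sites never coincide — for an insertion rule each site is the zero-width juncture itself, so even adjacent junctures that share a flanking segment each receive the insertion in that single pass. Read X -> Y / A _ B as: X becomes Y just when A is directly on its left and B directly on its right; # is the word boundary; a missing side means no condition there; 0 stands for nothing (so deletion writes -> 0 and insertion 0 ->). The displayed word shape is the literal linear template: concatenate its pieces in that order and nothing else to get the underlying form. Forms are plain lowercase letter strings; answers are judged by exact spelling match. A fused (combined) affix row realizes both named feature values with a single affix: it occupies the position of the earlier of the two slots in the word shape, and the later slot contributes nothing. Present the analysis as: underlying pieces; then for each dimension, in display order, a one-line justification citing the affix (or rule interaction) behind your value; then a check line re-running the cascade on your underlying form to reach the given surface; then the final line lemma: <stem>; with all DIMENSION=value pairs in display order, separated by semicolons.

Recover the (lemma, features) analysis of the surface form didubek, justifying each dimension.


underlying: didu-beg
TOR=ri - signalled by the combined affix row
VEL=zo - signalled by the combined affix row
check: didubeg -> didubek -> didubek -> didubek
lemma: didu; TOR=ri; VEL=zo


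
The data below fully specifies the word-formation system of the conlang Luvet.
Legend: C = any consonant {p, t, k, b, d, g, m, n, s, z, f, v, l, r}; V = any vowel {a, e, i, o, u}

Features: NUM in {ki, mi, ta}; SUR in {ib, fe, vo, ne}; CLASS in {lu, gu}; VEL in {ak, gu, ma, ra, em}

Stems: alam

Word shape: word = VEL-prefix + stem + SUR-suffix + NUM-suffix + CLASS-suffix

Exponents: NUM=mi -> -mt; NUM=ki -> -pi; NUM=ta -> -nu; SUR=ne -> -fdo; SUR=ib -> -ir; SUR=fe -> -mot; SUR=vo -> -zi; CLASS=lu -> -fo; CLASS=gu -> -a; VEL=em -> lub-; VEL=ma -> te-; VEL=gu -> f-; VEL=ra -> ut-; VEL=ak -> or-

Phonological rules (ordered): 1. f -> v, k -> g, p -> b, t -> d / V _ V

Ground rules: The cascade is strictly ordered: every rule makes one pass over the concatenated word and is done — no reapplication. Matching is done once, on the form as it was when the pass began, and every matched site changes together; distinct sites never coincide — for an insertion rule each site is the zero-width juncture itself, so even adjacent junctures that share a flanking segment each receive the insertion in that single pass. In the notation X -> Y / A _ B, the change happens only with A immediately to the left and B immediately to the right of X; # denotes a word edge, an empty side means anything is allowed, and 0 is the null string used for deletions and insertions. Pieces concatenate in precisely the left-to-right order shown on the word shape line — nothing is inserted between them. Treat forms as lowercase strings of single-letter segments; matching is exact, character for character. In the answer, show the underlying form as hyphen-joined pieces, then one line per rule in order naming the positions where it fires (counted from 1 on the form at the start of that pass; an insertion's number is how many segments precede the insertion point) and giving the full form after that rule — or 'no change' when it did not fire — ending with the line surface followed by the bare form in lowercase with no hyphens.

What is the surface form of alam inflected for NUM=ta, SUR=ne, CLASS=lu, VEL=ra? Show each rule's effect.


underlying: ut-alam-fdo-nu-fo
1. f -> v, k -> g, p -> b, t -> d / V _ V: fires at position(s) 2, 12: udalamfdonuvo
surface: udalamfdonuvo


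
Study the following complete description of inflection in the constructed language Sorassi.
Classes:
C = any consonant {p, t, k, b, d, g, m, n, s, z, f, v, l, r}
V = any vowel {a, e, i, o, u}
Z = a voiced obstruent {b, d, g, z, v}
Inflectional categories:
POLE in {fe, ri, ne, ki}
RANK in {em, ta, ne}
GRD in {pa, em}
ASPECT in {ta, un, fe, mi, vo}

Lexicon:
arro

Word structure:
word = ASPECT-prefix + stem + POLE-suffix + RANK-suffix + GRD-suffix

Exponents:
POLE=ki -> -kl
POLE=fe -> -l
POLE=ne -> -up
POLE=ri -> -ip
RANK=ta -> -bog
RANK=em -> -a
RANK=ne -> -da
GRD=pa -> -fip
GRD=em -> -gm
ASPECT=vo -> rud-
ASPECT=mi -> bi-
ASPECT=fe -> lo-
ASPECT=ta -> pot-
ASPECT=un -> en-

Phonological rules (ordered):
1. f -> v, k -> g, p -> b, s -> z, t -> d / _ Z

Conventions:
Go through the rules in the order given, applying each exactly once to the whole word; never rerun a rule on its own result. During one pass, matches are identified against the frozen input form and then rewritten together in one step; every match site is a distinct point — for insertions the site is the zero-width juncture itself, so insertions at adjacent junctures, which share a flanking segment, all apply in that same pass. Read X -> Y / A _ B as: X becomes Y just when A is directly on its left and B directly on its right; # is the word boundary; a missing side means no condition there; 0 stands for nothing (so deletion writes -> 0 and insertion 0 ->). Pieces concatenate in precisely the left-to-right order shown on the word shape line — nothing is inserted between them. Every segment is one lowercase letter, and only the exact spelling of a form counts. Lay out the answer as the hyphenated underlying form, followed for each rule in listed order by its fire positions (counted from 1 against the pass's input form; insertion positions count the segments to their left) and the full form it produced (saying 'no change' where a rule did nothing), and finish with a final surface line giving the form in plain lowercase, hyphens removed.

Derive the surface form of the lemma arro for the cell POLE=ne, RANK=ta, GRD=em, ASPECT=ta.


underlying: pot-arro-up-bog-gm
1. f -> v, k -> g, p -> b, s -> z, t -> d / _ Z: fires at position(s) 9: potarroubboggm
surface: potarroubboggm


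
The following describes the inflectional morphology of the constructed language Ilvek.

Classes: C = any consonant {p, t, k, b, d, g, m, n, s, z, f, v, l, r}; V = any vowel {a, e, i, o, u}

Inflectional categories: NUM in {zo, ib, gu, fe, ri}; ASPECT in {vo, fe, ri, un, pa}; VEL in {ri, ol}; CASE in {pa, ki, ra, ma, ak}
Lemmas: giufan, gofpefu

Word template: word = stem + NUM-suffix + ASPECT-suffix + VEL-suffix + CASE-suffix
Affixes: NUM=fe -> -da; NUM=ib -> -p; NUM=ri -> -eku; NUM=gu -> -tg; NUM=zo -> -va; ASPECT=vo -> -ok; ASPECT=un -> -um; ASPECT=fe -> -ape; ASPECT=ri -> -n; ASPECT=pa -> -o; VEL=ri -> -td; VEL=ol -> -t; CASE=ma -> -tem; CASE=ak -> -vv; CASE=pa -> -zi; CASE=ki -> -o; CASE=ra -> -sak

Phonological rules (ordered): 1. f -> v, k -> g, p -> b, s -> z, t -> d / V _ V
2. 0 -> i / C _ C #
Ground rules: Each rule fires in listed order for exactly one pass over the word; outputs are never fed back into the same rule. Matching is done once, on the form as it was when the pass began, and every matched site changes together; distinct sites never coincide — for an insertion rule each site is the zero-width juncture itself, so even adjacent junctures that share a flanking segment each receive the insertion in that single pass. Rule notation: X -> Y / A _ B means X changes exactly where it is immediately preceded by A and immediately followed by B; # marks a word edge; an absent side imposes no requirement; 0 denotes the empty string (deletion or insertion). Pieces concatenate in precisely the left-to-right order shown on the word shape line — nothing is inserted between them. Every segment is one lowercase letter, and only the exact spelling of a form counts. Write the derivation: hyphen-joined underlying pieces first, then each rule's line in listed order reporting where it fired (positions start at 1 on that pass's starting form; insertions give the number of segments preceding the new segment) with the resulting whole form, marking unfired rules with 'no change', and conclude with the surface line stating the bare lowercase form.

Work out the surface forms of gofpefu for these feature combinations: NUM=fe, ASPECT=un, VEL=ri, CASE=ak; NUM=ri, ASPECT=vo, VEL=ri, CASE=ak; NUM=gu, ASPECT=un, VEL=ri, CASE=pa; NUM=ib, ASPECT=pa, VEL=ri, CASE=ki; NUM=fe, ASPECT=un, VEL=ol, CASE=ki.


cell NUM=fe, ASPECT=un, VEL=ri, CASE=ak:
underlying: gofpefu-da-um-td-vv
1. f -> v, k -> g, p -> b, s -> z, t -> d / V _ V: fires at position(s) 6: gofpevudaumtdvv
2. 0 -> i / C _ C #: inserts after position(s) 14: gofpevudaumtdviv
surface: gofpevudaumtdviv

cell NUM=ri, ASPECT=vo, VEL=ri, CASE=ak:
underlying: gofpefu-eku-ok-td-vv
1. f -> v, k -> g, p -> b, s -> z, t -> d / V _ V: fires at position(s) 6, 9: gofpevueguoktdvv
2. 0 -> i / C _ C #: inserts after position(s) 15: gofpevueguoktdviv
surface: gofpevueguoktdviv

cell NUM=gu, ASPECT=un, VEL=ri, CASE=pa:
underlying: gofpefu-tg-um-td-zi
1. f -> v, k -> g, p -> b, s -> z, t -> d / V _ V: fires at position(s) 6: gofpevutgumtdzi
2. 0 -> i / C _ C #: no change
surface: gofpevutgumtdzi

cell NUM=ib, ASPECT=pa, VEL=ri, CASE=ki:
underlying: gofpefu-p-o-td-o
1. f -> v, k -> g, p -> b, s -> z, t -> d / V _ V: fires at position(s) 6, 8: gofpevubotdo
2. 0 -> i / C _ C #: no change
surface: gofpevubotdo

cell NUM=fe, ASPECT=un, VEL=ol, CASE=ki:
underlying: gofpefu-da-um-t-o
1. f -> v, k -> g, p -> b, s -> z, t -> d / V _ V: fires at position(s) 6: gofpevudaumto
2. 0 -> i / C _ C #: no change
surface: gofpevudaumto


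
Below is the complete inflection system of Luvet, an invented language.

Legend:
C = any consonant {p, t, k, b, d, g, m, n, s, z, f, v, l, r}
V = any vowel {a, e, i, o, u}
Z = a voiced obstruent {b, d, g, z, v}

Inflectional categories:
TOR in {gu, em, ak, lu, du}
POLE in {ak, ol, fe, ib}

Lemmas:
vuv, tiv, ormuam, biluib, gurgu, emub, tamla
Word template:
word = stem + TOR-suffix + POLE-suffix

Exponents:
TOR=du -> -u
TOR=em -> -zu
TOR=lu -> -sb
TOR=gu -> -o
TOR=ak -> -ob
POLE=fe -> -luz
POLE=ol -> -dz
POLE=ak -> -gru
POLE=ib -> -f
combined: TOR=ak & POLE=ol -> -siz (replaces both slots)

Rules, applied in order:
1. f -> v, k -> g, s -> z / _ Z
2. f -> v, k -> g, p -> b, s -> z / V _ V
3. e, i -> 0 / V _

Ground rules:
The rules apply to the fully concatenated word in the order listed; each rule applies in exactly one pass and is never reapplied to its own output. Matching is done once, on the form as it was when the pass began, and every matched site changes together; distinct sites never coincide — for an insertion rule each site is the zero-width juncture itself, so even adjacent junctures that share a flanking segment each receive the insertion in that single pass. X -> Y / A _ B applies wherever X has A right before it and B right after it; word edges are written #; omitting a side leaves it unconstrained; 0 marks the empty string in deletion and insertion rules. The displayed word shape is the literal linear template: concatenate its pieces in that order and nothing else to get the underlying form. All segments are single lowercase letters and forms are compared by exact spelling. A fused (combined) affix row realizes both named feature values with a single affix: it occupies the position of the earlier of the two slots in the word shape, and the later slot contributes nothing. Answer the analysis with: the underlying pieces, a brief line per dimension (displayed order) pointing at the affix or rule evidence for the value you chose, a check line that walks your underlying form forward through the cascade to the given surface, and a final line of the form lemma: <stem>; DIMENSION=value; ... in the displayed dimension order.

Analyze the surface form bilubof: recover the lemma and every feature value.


underlying: biluib-o-f
TOR=gu - signalled by the affix -o
POLE=ib - signalled by the affix -f
check: biluibof -> biluibof -> biluibof -> bilubof
lemma: biluib; TOR=gu; POLE=ib


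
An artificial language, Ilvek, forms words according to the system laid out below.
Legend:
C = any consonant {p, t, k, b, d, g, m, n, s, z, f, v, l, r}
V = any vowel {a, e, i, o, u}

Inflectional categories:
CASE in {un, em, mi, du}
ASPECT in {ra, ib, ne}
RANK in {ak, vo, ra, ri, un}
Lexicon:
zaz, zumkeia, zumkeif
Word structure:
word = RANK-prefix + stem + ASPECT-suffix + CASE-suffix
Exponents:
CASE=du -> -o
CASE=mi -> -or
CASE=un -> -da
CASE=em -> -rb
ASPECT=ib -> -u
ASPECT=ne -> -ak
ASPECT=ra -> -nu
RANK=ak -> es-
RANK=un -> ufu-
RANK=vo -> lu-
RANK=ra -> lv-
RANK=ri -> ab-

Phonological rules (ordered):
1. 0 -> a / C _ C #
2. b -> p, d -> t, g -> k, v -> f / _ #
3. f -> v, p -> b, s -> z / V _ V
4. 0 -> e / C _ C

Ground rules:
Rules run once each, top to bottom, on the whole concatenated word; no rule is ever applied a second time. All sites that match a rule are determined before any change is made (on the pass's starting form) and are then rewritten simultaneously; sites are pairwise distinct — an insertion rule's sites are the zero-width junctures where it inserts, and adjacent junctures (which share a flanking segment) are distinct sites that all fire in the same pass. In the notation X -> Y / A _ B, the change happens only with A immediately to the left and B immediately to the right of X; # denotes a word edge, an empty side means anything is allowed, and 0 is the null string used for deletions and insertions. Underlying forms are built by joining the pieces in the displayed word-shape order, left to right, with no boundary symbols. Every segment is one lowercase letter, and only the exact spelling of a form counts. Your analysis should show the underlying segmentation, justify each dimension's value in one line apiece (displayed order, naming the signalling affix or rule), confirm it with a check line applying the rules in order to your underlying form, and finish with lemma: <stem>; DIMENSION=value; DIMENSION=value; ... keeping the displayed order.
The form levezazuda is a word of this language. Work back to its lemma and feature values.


underlying: lv-zaz-u-da
CASE=un - signalled by the affix -da
ASPECT=ib - signalled by the affix -u
RANK=ra - signalled by the affix lv-
check: lvzazuda -> lvzazuda -> lvzazuda -> lvzazuda -> levezazuda
lemma: zaz; CASE=un; ASPECT=ib; RANK=ra


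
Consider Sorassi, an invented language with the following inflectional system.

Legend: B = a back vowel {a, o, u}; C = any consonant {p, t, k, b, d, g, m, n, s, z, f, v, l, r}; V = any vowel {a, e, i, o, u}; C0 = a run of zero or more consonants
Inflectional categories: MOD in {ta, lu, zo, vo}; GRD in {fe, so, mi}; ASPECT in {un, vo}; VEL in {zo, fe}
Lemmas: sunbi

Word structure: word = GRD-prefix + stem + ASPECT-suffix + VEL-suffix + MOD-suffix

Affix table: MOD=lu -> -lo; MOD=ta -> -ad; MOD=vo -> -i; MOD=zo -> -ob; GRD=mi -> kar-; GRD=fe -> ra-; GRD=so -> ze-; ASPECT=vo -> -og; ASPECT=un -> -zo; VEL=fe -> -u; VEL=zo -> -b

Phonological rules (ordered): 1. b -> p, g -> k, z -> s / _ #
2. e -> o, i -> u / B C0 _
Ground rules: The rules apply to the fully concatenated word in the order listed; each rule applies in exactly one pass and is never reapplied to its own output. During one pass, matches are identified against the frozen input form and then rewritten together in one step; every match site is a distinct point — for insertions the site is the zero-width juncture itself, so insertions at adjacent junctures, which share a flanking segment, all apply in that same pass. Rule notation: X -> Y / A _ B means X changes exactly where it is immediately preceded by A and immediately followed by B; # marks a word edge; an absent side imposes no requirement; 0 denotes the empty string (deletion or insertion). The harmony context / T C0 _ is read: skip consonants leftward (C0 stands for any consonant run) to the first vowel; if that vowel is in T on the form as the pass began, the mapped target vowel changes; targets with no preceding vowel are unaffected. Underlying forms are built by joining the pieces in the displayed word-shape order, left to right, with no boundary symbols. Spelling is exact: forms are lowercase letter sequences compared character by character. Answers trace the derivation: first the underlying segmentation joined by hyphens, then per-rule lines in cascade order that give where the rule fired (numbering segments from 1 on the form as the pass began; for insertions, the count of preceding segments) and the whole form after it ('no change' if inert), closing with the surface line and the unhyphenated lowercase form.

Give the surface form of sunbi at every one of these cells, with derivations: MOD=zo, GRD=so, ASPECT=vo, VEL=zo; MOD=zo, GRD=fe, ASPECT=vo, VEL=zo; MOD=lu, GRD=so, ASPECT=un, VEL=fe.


cell MOD=zo, GRD=so, ASPECT=vo, VEL=zo:
underlying: ze-sunbi-og-b-ob
1. b -> p, g -> k, z -> s / _ #: fires at position(s) 12: zesunbiogbop
2. e -> o, i -> u / B C0 _: fires at position(s) 7: zesunbuogbop
surface: zesunbuogbop

cell MOD=zo, GRD=fe, ASPECT=vo, VEL=zo:
underlying: ra-sunbi-og-b-ob
1. b -> p, g -> k, z -> s / _ #: fires at position(s) 12: rasunbiogbop
2. e -> o, i -> u / B C0 _: fires at position(s) 7: rasunbuogbop
surface: rasunbuogbop

cell MOD=lu, GRD=so, ASPECT=un, VEL=fe:
underlying: ze-sunbi-zo-u-lo
1. b -> p, g -> k, z -> s / _ #: no change
2. e -> o, i -> u / B C0 _: fires at position(s) 7: zesunbuzoulo
surface: zesunbuzoulo


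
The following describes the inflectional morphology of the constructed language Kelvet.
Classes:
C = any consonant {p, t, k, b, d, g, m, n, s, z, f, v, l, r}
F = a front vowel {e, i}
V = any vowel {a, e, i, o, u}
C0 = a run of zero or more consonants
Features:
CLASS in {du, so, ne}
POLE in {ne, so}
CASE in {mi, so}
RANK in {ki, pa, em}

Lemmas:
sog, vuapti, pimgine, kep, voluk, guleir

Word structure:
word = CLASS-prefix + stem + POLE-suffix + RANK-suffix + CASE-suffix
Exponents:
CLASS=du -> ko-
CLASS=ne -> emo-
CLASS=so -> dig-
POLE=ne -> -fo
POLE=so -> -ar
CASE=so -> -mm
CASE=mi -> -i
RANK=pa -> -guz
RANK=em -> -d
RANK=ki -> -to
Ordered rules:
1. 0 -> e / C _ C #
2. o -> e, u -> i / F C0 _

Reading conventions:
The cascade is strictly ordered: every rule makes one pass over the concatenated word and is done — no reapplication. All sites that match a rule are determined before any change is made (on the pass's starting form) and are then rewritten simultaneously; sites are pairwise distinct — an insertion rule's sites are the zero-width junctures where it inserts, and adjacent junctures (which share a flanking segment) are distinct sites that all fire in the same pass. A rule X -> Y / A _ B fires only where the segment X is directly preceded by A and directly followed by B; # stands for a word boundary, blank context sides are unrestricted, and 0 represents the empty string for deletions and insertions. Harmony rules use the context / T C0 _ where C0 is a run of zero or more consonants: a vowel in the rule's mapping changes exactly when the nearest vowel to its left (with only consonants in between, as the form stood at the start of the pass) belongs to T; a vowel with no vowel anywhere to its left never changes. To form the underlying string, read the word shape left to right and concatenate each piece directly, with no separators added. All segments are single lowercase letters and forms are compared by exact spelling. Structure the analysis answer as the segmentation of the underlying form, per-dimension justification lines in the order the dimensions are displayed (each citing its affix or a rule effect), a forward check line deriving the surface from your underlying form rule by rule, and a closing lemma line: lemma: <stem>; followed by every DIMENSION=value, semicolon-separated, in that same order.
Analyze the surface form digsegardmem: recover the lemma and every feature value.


underlying: dig-sog-ar-d-mm
CLASS=so - signalled by the affix dig-
POLE=so - signalled by the affix -ar
CASE=so - signalled by the affix -mm
RANK=em - signalled by the affix -d
check: digsogardmm -> digsogardmem -> digsegardmem
lemma: sog; CLASS=so; POLE=so; CASE=so; RANK=em
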